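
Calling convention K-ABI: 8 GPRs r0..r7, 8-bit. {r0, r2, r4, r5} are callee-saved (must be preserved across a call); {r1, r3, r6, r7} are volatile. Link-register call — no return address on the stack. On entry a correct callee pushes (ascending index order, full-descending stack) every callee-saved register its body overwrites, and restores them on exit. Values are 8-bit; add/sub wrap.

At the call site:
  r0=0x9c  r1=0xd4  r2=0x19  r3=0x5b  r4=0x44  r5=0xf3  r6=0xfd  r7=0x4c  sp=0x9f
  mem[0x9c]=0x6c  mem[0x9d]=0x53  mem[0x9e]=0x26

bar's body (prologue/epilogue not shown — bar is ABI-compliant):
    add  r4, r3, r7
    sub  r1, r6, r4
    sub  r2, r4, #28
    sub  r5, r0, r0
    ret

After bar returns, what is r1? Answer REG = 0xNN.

prologue: push r2 -> mem[0x9e]=0x19, sp=0x9e
prologue: push r4 -> mem[0x9d]=0x44, sp=0x9d
prologue: push r5 -> mem[0x9c]=0xf3, sp=0x9c
body[0] add  r4, r3, r7 -> r4=0xa7
body[1] sub  r1, r6, r4 -> r1=0x56
body[2] sub  r2, r4, #28 -> r2=0x8b
body[3] sub  r5, r0, r0 -> r5=0x00
epilogue: pop r5=0xf3, sp=0x9d
epilogue: pop r4=0x44, sp=0x9e
epilogue: pop r2=0x19, sp=0x9f
r1 is caller-saved -> body value

REG = 0x56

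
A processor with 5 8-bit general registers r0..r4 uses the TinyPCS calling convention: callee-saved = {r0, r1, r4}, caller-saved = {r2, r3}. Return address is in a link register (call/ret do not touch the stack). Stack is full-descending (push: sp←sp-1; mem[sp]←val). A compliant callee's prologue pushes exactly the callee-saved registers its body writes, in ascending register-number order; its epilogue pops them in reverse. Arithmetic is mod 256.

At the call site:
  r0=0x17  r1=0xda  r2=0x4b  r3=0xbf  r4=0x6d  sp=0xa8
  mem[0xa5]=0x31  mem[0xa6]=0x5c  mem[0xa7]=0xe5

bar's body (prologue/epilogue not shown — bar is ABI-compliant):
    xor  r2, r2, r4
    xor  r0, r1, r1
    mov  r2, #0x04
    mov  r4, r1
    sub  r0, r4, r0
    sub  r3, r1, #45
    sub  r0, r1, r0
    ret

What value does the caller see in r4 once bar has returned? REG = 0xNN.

prologue: push r0 -> mem[0xa7]=0x17, sp=0xa7
prologue: push r4 -> mem[0xa6]=0x6d, sp=0xa6
body[0] xor  r2, r2, r4 -> r2=0x26
body[1] xor  r0, r1, r1 -> r0=0x00
body[2] mov  r2, #0x04 -> r2=0x04
body[3] mov  r4, r1 -> r4=0xda
body[4] sub  r0, r4, r0 -> r0=0xda
body[5] sub  r3, r1, #45 -> r3=0xad
body[6] sub  r0, r1, r0 -> r0=0x00
epilogue: pop r4=0x6d, sp=0xa7
epilogue: pop r0=0x17, sp=0xa8
r4 is callee-saved -> restored

REG = 0x6d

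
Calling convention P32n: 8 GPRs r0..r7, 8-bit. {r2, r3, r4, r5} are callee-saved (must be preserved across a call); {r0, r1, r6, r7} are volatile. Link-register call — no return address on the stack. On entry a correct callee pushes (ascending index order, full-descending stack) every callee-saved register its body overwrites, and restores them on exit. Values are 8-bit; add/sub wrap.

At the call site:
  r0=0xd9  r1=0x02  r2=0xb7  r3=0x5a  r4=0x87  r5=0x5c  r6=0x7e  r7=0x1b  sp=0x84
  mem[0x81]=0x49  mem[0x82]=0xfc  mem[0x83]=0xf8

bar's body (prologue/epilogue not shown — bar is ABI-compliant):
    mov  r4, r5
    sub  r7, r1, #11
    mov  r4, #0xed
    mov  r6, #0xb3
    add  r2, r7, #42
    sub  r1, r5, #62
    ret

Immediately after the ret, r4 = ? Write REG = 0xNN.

REG = 0x87

prologue: push r2 → mem[0x83]=0xb7, sp=0x83
prologue: push r4 → mem[0x82]=0x87, sp=0x82
body[0] mov  r4, r5 → r4=0x5c
body[1] sub  r7, r1, #11 → r7=0xf7
body[2] mov  r4, #0xed → r4=0xed
body[3] mov  r6, #0xb3 → r6=0xb3
body[4] add  r2, r7, #42 → r2=0x21
body[5] sub  r1, r5, #62 → r1=0x1e
epilogue: pop r4=0x87, sp=0x83
epilogue: pop r2=0xb7, sp=0x84
r4 is callee-saved → restored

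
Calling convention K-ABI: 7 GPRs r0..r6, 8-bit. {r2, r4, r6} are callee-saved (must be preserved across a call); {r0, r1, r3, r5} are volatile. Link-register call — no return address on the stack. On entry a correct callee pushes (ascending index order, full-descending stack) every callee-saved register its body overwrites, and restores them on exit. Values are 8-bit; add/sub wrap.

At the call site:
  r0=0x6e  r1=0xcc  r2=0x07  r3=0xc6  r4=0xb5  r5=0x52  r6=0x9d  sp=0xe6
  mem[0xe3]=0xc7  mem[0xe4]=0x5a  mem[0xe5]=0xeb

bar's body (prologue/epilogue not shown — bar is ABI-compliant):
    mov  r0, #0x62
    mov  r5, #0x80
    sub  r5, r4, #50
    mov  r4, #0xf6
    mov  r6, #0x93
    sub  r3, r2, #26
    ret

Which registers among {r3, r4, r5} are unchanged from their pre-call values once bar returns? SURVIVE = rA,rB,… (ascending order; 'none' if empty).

prologue: push r4 → mem[0xe5]=0xb5, sp=0xe5
prologue: push r6 → mem[0xe4]=0x9d, sp=0xe4
body[0] mov  r0, #0x62 → r0=0x62
body[1] mov  r5, #0x80 → r5=0x80
body[2] sub  r5, r4, #50 → r5=0x83
body[3] mov  r4, #0xf6 → r4=0xf6
body[4] mov  r6, #0x93 → r6=0x93
body[5] sub  r3, r2, #26 → r3=0xed
epilogue: pop r6=0x9d, sp=0xe5
epilogue: pop r4=0xb5, sp=0xe6
r3: caller-saved, written=True
r4: callee-saved, written=True
r5: caller-saved, written=True

SURVIVE = r4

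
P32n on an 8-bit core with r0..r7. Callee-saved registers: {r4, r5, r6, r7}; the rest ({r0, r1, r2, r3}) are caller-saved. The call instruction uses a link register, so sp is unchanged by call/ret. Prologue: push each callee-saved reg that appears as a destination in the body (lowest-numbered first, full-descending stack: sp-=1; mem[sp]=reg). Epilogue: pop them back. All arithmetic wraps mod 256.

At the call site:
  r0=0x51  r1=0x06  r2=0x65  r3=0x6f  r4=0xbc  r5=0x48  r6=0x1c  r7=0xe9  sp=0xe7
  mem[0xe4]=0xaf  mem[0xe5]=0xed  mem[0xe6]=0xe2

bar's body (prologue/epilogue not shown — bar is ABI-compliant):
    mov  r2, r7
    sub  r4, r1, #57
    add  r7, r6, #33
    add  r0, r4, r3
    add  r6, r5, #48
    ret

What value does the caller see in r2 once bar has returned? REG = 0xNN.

REG = 0xe9

prologue: push r4 -> mem[0xe6]=0xbc, sp=0xe6
prologue: push r6 -> mem[0xe5]=0x1c, sp=0xe5
prologue: push r7 -> mem[0xe4]=0xe9, sp=0xe4
body[0] mov  r2, r7 -> r2=0xe9
body[1] sub  r4, r1, #57 -> r4=0xcd
body[2] add  r7, r6, #33 -> r7=0x3d
body[3] add  r0, r4, r3 -> r0=0x3c
body[4] add  r6, r5, #48 -> r6=0x78
epilogue: pop r7=0xe9, sp=0xe5
epilogue: pop r6=0x1c, sp=0xe6
epilogue: pop r4=0xbc, sp=0xe7
r2 is caller-saved -> body value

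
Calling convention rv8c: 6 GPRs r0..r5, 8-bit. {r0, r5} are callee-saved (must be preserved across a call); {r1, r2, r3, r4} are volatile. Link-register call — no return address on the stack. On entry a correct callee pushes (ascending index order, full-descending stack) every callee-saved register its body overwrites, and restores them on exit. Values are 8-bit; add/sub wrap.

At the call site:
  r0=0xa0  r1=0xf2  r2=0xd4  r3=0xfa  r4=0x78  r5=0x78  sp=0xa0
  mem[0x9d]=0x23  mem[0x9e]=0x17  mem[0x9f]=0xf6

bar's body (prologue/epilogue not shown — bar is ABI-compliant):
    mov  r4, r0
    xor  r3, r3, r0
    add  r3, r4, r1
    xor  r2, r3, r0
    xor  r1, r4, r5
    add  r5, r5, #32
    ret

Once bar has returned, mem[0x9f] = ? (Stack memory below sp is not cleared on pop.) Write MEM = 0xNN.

MEM = 0x78

prologue: push r5 → mem[0x9f]=0x78, sp=0x9f
body[0] mov  r4, r0 → r4=0xa0
body[1] xor  r3, r3, r0 → r3=0x5a
body[2] add  r3, r4, r1 → r3=0x92
body[3] xor  r2, r3, r0 → r2=0x32
body[4] xor  r1, r4, r5 → r1=0xd8
body[5] add  r5, r5, #32 → r5=0x98
epilogue: pop r5=0x78, sp=0xa0
prologue pushed ['r5'] at ['0x9f']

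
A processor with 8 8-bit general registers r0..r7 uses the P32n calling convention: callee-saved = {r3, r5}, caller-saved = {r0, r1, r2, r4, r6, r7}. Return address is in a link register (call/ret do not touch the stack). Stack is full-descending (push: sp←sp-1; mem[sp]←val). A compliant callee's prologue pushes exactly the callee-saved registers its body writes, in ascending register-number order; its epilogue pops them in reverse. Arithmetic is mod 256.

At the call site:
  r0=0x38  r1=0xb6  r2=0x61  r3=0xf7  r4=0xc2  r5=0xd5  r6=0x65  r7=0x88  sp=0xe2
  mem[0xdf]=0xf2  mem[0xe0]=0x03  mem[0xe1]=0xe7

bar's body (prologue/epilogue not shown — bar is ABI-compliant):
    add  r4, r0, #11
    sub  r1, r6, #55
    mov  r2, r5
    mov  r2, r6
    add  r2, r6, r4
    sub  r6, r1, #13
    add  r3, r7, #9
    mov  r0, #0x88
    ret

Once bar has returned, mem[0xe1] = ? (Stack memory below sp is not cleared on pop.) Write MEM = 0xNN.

prologue: push r3 → mem[0xe1]=0xf7, sp=0xe1
body[0] add  r4, r0, #11 → r4=0x43
body[1] sub  r1, r6, #55 → r1=0x2e
body[2] mov  r2, r5 → r2=0xd5
body[3] mov  r2, r6 → r2=0x65
body[4] add  r2, r6, r4 → r2=0xa8
body[5] sub  r6, r1, #13 → r6=0x21
body[6] add  r3, r7, #9 → r3=0x91
body[7] mov  r0, #0x88 → r0=0x88
epilogue: pop r3=0xf7, sp=0xe2
prologue pushed ['r3'] at ['0xe1']

MEM = 0xf7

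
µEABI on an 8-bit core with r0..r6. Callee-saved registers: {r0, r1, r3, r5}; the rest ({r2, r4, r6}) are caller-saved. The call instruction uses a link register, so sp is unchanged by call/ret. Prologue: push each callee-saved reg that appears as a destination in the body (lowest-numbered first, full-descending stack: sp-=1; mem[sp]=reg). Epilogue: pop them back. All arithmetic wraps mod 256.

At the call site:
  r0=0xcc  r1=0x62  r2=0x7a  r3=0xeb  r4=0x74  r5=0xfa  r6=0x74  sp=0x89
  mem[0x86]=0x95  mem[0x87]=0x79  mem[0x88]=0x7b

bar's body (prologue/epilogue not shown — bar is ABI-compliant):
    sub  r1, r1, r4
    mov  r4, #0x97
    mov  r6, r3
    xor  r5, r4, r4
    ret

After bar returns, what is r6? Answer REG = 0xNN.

REG = 0xeb

prologue: push r1 → mem[0x88]=0x62, sp=0x88
prologue: push r5 → mem[0x87]=0xfa, sp=0x87
body[0] sub  r1, r1, r4 → r1=0xee
body[1] mov  r4, #0x97 → r4=0x97
body[2] mov  r6, r3 → r6=0xeb
body[3] xor  r5, r4, r4 → r5=0x00
epilogue: pop r5=0xfa, sp=0x88
epilogue: pop r1=0x62, sp=0x89
r6 is caller-saved → body value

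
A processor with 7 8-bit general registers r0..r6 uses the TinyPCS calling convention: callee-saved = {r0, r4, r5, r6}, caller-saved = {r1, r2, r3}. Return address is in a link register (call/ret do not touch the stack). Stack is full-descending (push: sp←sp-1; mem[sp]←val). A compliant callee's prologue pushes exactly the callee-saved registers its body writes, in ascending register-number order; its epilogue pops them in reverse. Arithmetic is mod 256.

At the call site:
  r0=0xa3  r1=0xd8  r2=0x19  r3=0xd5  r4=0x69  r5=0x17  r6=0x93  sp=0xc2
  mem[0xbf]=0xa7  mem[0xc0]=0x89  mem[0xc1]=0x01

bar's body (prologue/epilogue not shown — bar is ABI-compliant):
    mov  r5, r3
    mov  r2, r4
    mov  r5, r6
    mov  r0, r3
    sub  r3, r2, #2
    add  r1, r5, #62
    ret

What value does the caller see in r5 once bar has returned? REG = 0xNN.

REG = 0x17

prologue: push r0 -> mem[0xc1]=0xa3, sp=0xc1
prologue: push r5 -> mem[0xc0]=0x17, sp=0xc0
body[0] mov  r5, r3 -> r5=0xd5
body[1] mov  r2, r4 -> r2=0x69
body[2] mov  r5, r6 -> r5=0x93
body[3] mov  r0, r3 -> r0=0xd5
body[4] sub  r3, r2, #2 -> r3=0x67
body[5] add  r1, r5, #62 -> r1=0xd1
epilogue: pop r5=0x17, sp=0xc1
epilogue: pop r0=0xa3, sp=0xc2
r5 is callee-saved -> restored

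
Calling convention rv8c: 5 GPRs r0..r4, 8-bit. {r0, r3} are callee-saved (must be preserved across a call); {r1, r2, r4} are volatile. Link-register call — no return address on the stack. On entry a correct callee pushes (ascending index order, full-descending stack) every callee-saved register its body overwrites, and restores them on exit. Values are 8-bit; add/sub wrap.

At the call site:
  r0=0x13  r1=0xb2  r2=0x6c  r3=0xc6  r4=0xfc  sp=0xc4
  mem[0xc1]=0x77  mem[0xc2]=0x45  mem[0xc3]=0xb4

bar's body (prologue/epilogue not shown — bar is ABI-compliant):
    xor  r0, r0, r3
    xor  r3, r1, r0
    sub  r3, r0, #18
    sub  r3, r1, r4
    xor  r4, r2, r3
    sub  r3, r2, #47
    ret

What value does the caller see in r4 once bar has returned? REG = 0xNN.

REG = 0xda

prologue: push r0 → mem[0xc3]=0x13, sp=0xc3
prologue: push r3 → mem[0xc2]=0xc6, sp=0xc2
body[0] xor  r0, r0, r3 → r0=0xd5
body[1] xor  r3, r1, r0 → r3=0x67
body[2] sub  r3, r0, #18 → r3=0xc3
body[3] sub  r3, r1, r4 → r3=0xb6
body[4] xor  r4, r2, r3 → r4=0xda
body[5] sub  r3, r2, #47 → r3=0x3d
epilogue: pop r3=0xc6, sp=0xc3
epilogue: pop r0=0x13, sp=0xc4
r4 is caller-saved → body value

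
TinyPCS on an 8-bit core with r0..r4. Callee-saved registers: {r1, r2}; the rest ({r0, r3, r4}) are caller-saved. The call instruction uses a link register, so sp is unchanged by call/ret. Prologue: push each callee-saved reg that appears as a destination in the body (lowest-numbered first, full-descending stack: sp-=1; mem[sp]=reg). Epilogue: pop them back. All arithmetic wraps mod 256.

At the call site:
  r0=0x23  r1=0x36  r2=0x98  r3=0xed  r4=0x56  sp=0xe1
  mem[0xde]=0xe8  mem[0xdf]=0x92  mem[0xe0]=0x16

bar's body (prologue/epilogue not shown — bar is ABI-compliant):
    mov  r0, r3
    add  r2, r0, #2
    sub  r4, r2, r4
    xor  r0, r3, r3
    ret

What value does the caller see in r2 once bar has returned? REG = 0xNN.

prologue: push r2 → mem[0xe0]=0x98, sp=0xe0
body[0] mov  r0, r3 → r0=0xed
body[1] add  r2, r0, #2 → r2=0xef
body[2] sub  r4, r2, r4 → r4=0x99
body[3] xor  r0, r3, r3 → r0=0x00
epilogue: pop r2=0x98, sp=0xe1
r2 is callee-saved → restored

REG = 0x98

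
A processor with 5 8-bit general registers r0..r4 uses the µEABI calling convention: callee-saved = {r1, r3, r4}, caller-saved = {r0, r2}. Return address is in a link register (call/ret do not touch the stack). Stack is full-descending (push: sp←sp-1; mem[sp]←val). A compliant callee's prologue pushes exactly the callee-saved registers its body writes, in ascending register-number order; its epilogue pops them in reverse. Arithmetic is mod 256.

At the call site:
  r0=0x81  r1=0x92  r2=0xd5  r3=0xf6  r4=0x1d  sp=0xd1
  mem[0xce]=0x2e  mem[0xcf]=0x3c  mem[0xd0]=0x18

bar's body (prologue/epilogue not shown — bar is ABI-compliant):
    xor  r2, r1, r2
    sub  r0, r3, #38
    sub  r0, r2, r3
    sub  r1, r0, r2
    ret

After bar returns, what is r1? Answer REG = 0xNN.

prologue: push r1 -> mem[0xd0]=0x92, sp=0xd0
body[0] xor  r2, r1, r2 -> r2=0x47
body[1] sub  r0, r3, #38 -> r0=0xd0
body[2] sub  r0, r2, r3 -> r0=0x51
body[3] sub  r1, r0, r2 -> r1=0x0a
epilogue: pop r1=0x92, sp=0xd1
r1 is callee-saved -> restored

REG = 0x92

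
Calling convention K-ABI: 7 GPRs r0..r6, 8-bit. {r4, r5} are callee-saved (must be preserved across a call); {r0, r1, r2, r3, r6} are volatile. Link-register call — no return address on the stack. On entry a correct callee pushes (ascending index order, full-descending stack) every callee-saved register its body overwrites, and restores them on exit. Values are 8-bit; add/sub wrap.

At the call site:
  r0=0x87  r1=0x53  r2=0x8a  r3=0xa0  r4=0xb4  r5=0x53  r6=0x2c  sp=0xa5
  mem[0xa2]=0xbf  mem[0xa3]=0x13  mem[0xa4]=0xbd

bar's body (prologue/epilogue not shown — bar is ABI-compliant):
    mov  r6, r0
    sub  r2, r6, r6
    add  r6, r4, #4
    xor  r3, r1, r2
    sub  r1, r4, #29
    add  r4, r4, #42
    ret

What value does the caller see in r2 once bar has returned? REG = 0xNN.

REG = 0x00

prologue: push r4 → mem[0xa4]=0xb4, sp=0xa4
body[0] mov  r6, r0 → r6=0x87
body[1] sub  r2, r6, r6 → r2=0x00
body[2] add  r6, r4, #4 → r6=0xb8
body[3] xor  r3, r1, r2 → r3=0x53
body[4] sub  r1, r4, #29 → r1=0x97
body[5] add  r4, r4, #42 → r4=0xde
epilogue: pop r4=0xb4, sp=0xa5
r2 is caller-saved → body value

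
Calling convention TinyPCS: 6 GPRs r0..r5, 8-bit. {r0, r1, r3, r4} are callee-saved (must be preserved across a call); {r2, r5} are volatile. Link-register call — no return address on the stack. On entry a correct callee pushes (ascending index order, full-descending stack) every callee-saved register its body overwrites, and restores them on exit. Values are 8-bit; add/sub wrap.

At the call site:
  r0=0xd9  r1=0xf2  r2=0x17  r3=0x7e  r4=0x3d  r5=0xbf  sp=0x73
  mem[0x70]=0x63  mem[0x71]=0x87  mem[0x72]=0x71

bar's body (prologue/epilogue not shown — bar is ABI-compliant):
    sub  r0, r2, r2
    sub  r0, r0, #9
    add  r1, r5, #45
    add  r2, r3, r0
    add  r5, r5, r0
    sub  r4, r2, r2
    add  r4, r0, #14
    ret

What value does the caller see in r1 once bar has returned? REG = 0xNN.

prologue: push r0 -> mem[0x72]=0xd9, sp=0x72
prologue: push r1 -> mem[0x71]=0xf2, sp=0x71
prologue: push r4 -> mem[0x70]=0x3d, sp=0x70
body[0] sub  r0, r2, r2 -> r0=0x00
body[1] sub  r0, r0, #9 -> r0=0xf7
body[2] add  r1, r5, #45 -> r1=0xec
body[3] add  r2, r3, r0 -> r2=0x75
body[4] add  r5, r5, r0 -> r5=0xb6
body[5] sub  r4, r2, r2 -> r4=0x00
body[6] add  r4, r0, #14 -> r4=0x05
epilogue: pop r4=0x3d, sp=0x71
epilogue: pop r1=0xf2, sp=0x72
epilogue: pop r0=0xd9, sp=0x73
r1 is callee-saved -> restored

REG = 0xf2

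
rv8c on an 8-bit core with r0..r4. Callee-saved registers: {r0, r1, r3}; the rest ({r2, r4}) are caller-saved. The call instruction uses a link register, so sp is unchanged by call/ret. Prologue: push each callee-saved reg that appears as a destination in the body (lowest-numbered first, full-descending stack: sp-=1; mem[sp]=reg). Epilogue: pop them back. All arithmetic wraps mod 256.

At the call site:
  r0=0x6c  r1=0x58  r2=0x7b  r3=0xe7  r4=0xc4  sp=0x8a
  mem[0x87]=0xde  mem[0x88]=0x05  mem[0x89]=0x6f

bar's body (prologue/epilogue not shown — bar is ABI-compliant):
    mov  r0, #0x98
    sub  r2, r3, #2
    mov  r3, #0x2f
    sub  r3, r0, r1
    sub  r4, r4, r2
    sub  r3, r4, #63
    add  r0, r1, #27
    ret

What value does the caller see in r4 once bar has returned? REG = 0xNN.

REG = 0xdf

prologue: push r0 -> mem[0x89]=0x6c, sp=0x89
prologue: push r3 -> mem[0x88]=0xe7, sp=0x88
body[0] mov  r0, #0x98 -> r0=0x98
body[1] sub  r2, r3, #2 -> r2=0xe5
body[2] mov  r3, #0x2f -> r3=0x2f
body[3] sub  r3, r0, r1 -> r3=0x40
body[4] sub  r4, r4, r2 -> r4=0xdf
body[5] sub  r3, r4, #63 -> r3=0xa0
body[6] add  r0, r1, #27 -> r0=0x73
epilogue: pop r3=0xe7, sp=0x89
epilogue: pop r0=0x6c, sp=0x8a
r4 is caller-saved -> body value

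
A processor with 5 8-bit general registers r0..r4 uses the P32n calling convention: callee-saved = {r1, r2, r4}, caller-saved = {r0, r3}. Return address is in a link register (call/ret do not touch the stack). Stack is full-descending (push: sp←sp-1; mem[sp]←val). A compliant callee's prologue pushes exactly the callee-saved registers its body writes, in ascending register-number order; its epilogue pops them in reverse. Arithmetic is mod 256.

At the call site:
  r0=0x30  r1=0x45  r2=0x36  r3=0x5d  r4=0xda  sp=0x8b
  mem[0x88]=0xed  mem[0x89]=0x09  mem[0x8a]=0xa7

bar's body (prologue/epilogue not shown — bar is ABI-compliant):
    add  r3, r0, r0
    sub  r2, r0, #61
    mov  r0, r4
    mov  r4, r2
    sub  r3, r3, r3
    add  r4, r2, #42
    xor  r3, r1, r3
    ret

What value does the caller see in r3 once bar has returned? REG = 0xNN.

prologue: push r2 → mem[0x8a]=0x36, sp=0x8a
prologue: push r4 → mem[0x89]=0xda, sp=0x89
body[0] add  r3, r0, r0 → r3=0x60
body[1] sub  r2, r0, #61 → r2=0xf3
body[2] mov  r0, r4 → r0=0xda
body[3] mov  r4, r2 → r4=0xf3
body[4] sub  r3, r3, r3 → r3=0x00
body[5] add  r4, r2, #42 → r4=0x1d
body[6] xor  r3, r1, r3 → r3=0x45
epilogue: pop r4=0xda, sp=0x8a
epilogue: pop r2=0x36, sp=0x8b
r3 is caller-saved → body value

REG = 0x45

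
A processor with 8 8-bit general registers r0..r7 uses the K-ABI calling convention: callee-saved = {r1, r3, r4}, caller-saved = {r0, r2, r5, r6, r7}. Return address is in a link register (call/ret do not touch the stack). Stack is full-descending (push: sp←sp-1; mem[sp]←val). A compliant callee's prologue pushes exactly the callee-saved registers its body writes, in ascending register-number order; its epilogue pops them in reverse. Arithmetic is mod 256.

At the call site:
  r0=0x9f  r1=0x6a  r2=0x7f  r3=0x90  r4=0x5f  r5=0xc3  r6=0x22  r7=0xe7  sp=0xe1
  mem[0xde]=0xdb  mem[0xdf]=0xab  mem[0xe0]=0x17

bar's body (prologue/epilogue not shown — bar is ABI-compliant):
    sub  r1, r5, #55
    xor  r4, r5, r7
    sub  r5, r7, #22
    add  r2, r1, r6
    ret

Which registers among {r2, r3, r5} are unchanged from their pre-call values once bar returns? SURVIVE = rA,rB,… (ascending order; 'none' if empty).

SURVIVE = r3

prologue: push r1 → mem[0xe0]=0x6a, sp=0xe0
prologue: push r4 → mem[0xdf]=0x5f, sp=0xdf
body[0] sub  r1, r5, #55 → r1=0x8c
body[1] xor  r4, r5, r7 → r4=0x24
body[2] sub  r5, r7, #22 → r5=0xd1
body[3] add  r2, r1, r6 → r2=0xae
epilogue: pop r4=0x5f, sp=0xe0
epilogue: pop r1=0x6a, sp=0xe1
r2: caller-saved, written=True
r3: callee-saved, written=False
r5: caller-saved, written=True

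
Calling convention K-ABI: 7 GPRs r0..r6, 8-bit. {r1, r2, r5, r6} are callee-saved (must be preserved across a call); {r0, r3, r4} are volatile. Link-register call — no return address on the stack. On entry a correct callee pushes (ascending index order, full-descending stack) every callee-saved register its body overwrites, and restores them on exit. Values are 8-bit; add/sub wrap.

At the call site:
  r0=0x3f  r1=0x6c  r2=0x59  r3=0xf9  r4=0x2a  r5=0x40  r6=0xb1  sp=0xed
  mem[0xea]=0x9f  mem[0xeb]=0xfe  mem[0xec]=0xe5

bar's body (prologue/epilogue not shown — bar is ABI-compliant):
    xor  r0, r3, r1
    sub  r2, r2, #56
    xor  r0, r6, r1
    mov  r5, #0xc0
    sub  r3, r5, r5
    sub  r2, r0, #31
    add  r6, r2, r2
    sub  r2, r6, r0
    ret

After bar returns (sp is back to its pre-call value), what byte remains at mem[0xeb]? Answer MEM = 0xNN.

prologue: push r2 → mem[0xec]=0x59, sp=0xec
prologue: push r5 → mem[0xeb]=0x40, sp=0xeb
prologue: push r6 → mem[0xea]=0xb1, sp=0xea
body[0] xor  r0, r3, r1 → r0=0x95
body[1] sub  r2, r2, #56 → r2=0x21
body[2] xor  r0, r6, r1 → r0=0xdd
body[3] mov  r5, #0xc0 → r5=0xc0
body[4] sub  r3, r5, r5 → r3=0x00
body[5] sub  r2, r0, #31 → r2=0xbe
body[6] add  r6, r2, r2 → r6=0x7c
body[7] sub  r2, r6, r0 → r2=0x9f
epilogue: pop r6=0xb1, sp=0xeb
epilogue: pop r5=0x40, sp=0xec
epilogue: pop r2=0x59, sp=0xed
prologue pushed ['r2', 'r5', 'r6'] at ['0xec', '0xeb', '0xea']

MEM = 0x40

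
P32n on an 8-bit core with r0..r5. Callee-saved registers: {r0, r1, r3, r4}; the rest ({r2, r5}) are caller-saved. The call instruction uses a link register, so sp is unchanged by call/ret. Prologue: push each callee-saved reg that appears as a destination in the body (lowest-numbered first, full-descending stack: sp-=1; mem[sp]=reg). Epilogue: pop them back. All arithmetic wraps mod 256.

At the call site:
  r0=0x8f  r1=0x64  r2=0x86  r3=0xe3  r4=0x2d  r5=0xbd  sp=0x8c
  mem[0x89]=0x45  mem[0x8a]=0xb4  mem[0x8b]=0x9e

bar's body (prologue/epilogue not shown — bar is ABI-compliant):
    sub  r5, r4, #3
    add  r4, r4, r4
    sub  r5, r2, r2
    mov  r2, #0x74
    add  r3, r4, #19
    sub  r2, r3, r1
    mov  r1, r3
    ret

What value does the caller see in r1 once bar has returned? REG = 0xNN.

REG = 0x64

prologue: push r1 -> mem[0x8b]=0x64, sp=0x8b
prologue: push r3 -> mem[0x8a]=0xe3, sp=0x8a
prologue: push r4 -> mem[0x89]=0x2d, sp=0x89
body[0] sub  r5, r4, #3 -> r5=0x2a
body[1] add  r4, r4, r4 -> r4=0x5a
body[2] sub  r5, r2, r2 -> r5=0x00
body[3] mov  r2, #0x74 -> r2=0x74
body[4] add  r3, r4, #19 -> r3=0x6d
body[5] sub  r2, r3, r1 -> r2=0x09
body[6] mov  r1, r3 -> r1=0x6d
epilogue: pop r4=0x2d, sp=0x8a
epilogue: pop r3=0xe3, sp=0x8b
epilogue: pop r1=0x64, sp=0x8c
r1 is callee-saved -> restored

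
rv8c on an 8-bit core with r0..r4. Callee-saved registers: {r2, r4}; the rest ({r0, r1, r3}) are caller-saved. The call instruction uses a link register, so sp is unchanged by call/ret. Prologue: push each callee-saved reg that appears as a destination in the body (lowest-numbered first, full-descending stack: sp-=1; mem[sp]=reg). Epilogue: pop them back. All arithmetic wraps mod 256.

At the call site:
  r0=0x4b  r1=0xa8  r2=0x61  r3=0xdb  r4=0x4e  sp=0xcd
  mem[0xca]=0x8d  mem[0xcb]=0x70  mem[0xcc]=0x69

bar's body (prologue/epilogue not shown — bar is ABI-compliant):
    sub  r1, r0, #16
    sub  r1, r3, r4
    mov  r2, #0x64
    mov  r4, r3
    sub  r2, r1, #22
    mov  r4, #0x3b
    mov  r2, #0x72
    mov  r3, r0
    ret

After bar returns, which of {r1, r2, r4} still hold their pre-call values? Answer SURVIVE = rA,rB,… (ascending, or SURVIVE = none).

SURVIVE = r2,r4

prologue: push r2 → mem[0xcc]=0x61, sp=0xcc
prologue: push r4 → mem[0xcb]=0x4e, sp=0xcb
body[0] sub  r1, r0, #16 → r1=0x3b
body[1] sub  r1, r3, r4 → r1=0x8d
body[2] mov  r2, #0x64 → r2=0x64
body[3] mov  r4, r3 → r4=0xdb
body[4] sub  r2, r1, #22 → r2=0x77
body[5] mov  r4, #0x3b → r4=0x3b
body[6] mov  r2, #0x72 → r2=0x72
body[7] mov  r3, r0 → r3=0x4b
epilogue: pop r4=0x4e, sp=0xcc
epilogue: pop r2=0x61, sp=0xcd
r1: caller-saved, written=True
r2: callee-saved, written=True
r4: callee-saved, written=True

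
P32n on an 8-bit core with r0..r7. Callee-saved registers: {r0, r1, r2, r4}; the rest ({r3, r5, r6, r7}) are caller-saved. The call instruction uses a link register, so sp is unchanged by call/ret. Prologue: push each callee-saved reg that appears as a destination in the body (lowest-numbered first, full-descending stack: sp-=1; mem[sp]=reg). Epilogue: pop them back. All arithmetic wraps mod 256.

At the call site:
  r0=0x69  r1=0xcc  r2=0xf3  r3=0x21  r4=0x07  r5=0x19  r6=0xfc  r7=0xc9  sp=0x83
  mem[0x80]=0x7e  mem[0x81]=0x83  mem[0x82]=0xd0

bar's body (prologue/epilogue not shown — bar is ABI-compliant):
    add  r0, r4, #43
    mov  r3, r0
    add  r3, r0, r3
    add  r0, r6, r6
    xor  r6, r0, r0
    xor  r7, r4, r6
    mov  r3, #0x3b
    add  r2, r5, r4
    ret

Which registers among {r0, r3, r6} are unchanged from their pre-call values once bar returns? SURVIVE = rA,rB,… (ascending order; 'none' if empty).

SURVIVE = r0

prologue: push r0 -> mem[0x82]=0x69, sp=0x82
prologue: push r2 -> mem[0x81]=0xf3, sp=0x81
body[0] add  r0, r4, #43 -> r0=0x32
body[1] mov  r3, r0 -> r3=0x32
body[2] add  r3, r0, r3 -> r3=0x64
body[3] add  r0, r6, r6 -> r0=0xf8
body[4] xor  r6, r0, r0 -> r6=0x00
body[5] xor  r7, r4, r6 -> r7=0x07
body[6] mov  r3, #0x3b -> r3=0x3b
body[7] add  r2, r5, r4 -> r2=0x20
epilogue: pop r2=0xf3, sp=0x82
epilogue: pop r0=0x69, sp=0x83
r0: callee-saved, written=True
r3: caller-saved, written=True
r6: caller-saved, written=True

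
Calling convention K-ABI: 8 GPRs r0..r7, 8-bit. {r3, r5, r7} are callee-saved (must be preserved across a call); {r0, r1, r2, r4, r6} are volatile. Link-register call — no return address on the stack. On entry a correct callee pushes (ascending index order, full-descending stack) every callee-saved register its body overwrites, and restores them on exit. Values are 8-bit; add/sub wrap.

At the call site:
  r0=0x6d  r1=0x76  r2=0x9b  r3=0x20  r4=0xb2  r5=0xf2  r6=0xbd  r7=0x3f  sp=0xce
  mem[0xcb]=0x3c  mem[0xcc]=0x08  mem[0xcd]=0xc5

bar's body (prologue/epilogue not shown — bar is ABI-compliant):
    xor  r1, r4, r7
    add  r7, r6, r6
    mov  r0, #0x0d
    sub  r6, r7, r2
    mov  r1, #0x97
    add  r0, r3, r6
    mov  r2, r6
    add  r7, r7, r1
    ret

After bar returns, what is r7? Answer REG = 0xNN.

REG = 0x3f

prologue: push r7 -> mem[0xcd]=0x3f, sp=0xcd
body[0] xor  r1, r4, r7 -> r1=0x8d
body[1] add  r7, r6, r6 -> r7=0x7a
body[2] mov  r0, #0x0d -> r0=0x0d
body[3] sub  r6, r7, r2 -> r6=0xdf
body[4] mov  r1, #0x97 -> r1=0x97
body[5] add  r0, r3, r6 -> r0=0xff
body[6] mov  r2, r6 -> r2=0xdf
body[7] add  r7, r7, r1 -> r7=0x11
epilogue: pop r7=0x3f, sp=0xce
r7 is callee-saved -> restored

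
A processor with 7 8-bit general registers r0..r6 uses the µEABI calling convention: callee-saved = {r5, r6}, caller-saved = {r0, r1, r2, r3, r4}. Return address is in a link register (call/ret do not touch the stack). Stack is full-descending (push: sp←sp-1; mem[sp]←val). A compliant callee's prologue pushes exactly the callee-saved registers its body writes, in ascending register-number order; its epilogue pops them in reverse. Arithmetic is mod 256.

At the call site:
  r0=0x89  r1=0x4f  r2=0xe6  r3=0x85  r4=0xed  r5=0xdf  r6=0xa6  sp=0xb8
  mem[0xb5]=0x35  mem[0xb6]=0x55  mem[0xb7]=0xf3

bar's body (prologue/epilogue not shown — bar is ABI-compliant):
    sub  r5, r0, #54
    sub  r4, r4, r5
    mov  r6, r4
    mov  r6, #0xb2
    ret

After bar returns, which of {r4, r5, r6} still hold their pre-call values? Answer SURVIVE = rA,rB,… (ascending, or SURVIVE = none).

SURVIVE = r5,r6

prologue: push r5 -> mem[0xb7]=0xdf, sp=0xb7
prologue: push r6 -> mem[0xb6]=0xa6, sp=0xb6
body[0] sub  r5, r0, #54 -> r5=0x53
body[1] sub  r4, r4, r5 -> r4=0x9a
body[2] mov  r6, r4 -> r6=0x9a
body[3] mov  r6, #0xb2 -> r6=0xb2
epilogue: pop r6=0xa6, sp=0xb7
epilogue: pop r5=0xdf, sp=0xb8
r4: caller-saved, written=True
r5: callee-saved, written=True
r6: callee-saved, written=True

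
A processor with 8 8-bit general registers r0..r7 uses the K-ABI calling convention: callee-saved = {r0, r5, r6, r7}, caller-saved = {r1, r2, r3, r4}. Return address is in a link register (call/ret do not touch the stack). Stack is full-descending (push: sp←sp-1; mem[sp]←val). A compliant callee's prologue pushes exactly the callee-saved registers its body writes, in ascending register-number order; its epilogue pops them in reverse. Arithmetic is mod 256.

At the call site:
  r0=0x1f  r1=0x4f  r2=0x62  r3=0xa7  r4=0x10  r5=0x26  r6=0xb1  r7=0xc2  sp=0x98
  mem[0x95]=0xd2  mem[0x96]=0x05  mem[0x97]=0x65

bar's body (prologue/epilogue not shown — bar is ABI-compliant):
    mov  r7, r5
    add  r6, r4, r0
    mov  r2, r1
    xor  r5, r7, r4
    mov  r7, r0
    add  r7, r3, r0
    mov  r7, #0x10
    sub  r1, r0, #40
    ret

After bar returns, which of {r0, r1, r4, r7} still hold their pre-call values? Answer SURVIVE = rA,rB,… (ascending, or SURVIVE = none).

SURVIVE = r0,r4,r7

prologue: push r5 → mem[0x97]=0x26, sp=0x97
prologue: push r6 → mem[0x96]=0xb1, sp=0x96
prologue: push r7 → mem[0x95]=0xc2, sp=0x95
body[0] mov  r7, r5 → r7=0x26
body[1] add  r6, r4, r0 → r6=0x2f
body[2] mov  r2, r1 → r2=0x4f
body[3] xor  r5, r7, r4 → r5=0x36
body[4] mov  r7, r0 → r7=0x1f
body[5] add  r7, r3, r0 → r7=0xc6
body[6] mov  r7, #0x10 → r7=0x10
body[7] sub  r1, r0, #40 → r1=0xf7
epilogue: pop r7=0xc2, sp=0x96
epilogue: pop r6=0xb1, sp=0x97
epilogue: pop r5=0x26, sp=0x98
r0: callee-saved, written=False
r1: caller-saved, written=True
r4: caller-saved, written=False
r7: callee-saved, written=True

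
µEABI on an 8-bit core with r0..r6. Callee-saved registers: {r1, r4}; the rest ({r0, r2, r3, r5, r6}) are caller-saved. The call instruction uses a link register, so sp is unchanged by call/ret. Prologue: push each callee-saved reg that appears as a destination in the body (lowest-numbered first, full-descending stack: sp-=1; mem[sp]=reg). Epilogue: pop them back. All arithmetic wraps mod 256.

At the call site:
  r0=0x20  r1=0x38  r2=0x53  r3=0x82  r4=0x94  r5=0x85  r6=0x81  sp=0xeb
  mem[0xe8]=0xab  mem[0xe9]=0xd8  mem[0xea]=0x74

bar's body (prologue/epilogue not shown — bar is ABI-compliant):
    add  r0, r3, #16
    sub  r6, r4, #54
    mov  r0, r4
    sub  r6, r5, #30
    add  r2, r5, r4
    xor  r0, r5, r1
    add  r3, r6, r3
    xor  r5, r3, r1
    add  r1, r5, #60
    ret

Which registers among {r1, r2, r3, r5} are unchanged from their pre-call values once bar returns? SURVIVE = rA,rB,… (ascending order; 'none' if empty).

prologue: push r1 → mem[0xea]=0x38, sp=0xea
body[0] add  r0, r3, #16 → r0=0x92
body[1] sub  r6, r4, #54 → r6=0x5e
body[2] mov  r0, r4 → r0=0x94
body[3] sub  r6, r5, #30 → r6=0x67
body[4] add  r2, r5, r4 → r2=0x19
body[5] xor  r0, r5, r1 → r0=0xbd
body[6] add  r3, r6, r3 → r3=0xe9
body[7] xor  r5, r3, r1 → r5=0xd1
body[8] add  r1, r5, #60 → r1=0x0d
epilogue: pop r1=0x38, sp=0xeb
r1: callee-saved, written=True
r2: caller-saved, written=True
r3: caller-saved, written=True
r5: caller-saved, written=True

SURVIVE = r1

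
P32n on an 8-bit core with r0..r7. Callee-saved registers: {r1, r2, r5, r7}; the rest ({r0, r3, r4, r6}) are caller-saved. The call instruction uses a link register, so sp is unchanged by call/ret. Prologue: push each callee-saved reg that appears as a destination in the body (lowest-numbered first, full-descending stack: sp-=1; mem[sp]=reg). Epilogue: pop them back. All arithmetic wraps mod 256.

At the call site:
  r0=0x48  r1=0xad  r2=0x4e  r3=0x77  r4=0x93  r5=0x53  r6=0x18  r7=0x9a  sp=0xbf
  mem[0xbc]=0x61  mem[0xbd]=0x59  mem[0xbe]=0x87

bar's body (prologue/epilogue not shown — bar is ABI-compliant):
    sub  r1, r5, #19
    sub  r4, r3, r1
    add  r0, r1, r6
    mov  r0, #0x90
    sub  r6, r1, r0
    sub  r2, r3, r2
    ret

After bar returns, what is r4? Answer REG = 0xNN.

REG = 0x37

prologue: push r1 → mem[0xbe]=0xad, sp=0xbe
prologue: push r2 → mem[0xbd]=0x4e, sp=0xbd
body[0] sub  r1, r5, #19 → r1=0x40
body[1] sub  r4, r3, r1 → r4=0x37
body[2] add  r0, r1, r6 → r0=0x58
body[3] mov  r0, #0x90 → r0=0x90
body[4] sub  r6, r1, r0 → r6=0xb0
body[5] sub  r2, r3, r2 → r2=0x29
epilogue: pop r2=0x4e, sp=0xbe
epilogue: pop r1=0xad, sp=0xbf
r4 is caller-saved → body value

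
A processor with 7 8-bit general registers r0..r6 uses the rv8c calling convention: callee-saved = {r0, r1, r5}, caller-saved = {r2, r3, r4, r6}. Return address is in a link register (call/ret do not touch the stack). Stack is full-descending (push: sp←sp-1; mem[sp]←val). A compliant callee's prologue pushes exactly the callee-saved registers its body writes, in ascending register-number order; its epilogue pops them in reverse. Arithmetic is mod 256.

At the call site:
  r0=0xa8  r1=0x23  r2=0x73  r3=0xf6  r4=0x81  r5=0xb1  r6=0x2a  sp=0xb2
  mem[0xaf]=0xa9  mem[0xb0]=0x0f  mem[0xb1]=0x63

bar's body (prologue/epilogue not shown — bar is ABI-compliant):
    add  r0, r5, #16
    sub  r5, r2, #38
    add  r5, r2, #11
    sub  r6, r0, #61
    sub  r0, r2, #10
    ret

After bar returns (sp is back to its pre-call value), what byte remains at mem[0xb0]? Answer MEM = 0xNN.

prologue: push r0 → mem[0xb1]=0xa8, sp=0xb1
prologue: push r5 → mem[0xb0]=0xb1, sp=0xb0
body[0] add  r0, r5, #16 → r0=0xc1
body[1] sub  r5, r2, #38 → r5=0x4d
body[2] add  r5, r2, #11 → r5=0x7e
body[3] sub  r6, r0, #61 → r6=0x84
body[4] sub  r0, r2, #10 → r0=0x69
epilogue: pop r5=0xb1, sp=0xb1
epilogue: pop r0=0xa8, sp=0xb2
prologue pushed ['r0', 'r5'] at ['0xb1', '0xb0']

MEM = 0xb1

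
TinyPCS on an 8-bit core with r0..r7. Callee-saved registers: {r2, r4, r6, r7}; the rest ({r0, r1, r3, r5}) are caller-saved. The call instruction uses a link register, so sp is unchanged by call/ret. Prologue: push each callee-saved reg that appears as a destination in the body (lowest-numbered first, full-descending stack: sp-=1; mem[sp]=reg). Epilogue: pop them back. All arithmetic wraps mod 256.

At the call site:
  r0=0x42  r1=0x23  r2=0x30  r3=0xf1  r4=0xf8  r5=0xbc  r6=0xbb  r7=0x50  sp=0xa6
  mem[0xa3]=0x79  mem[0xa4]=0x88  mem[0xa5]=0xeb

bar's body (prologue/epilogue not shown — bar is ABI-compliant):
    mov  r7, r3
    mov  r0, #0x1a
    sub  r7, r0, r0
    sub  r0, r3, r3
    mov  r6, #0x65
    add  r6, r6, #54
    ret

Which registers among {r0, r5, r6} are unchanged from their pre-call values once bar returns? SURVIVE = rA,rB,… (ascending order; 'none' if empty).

SURVIVE = r5,r6

prologue: push r6 → mem[0xa5]=0xbb, sp=0xa5
prologue: push r7 → mem[0xa4]=0x50, sp=0xa4
body[0] mov  r7, r3 → r7=0xf1
body[1] mov  r0, #0x1a → r0=0x1a
body[2] sub  r7, r0, r0 → r7=0x00
body[3] sub  r0, r3, r3 → r0=0x00
body[4] mov  r6, #0x65 → r6=0x65
body[5] add  r6, r6, #54 → r6=0x9b
epilogue: pop r7=0x50, sp=0xa5
epilogue: pop r6=0xbb, sp=0xa6
r0: caller-saved, written=True
r5: caller-saved, written=False
r6: callee-saved, written=True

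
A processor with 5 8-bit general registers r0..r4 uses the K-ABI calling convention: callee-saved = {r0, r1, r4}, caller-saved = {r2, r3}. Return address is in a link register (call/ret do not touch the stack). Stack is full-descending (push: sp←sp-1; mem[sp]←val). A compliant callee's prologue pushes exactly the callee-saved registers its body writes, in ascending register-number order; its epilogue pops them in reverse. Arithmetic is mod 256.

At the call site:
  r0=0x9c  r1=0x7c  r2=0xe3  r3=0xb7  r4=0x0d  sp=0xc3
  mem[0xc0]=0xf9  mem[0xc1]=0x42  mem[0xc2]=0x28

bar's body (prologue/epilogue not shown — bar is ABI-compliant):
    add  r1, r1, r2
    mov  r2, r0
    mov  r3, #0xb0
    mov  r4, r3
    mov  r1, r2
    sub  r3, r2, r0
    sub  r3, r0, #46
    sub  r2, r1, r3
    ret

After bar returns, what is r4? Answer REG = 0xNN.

REG = 0x0d

prologue: push r1 → mem[0xc2]=0x7c, sp=0xc2
prologue: push r4 → mem[0xc1]=0x0d, sp=0xc1
body[0] add  r1, r1, r2 → r1=0x5f
body[1] mov  r2, r0 → r2=0x9c
body[2] mov  r3, #0xb0 → r3=0xb0
body[3] mov  r4, r3 → r4=0xb0
body[4] mov  r1, r2 → r1=0x9c
body[5] sub  r3, r2, r0 → r3=0x00
body[6] sub  r3, r0, #46 → r3=0x6e
body[7] sub  r2, r1, r3 → r2=0x2e
epilogue: pop r4=0x0d, sp=0xc2
epilogue: pop r1=0x7c, sp=0xc3
r4 is callee-saved → restored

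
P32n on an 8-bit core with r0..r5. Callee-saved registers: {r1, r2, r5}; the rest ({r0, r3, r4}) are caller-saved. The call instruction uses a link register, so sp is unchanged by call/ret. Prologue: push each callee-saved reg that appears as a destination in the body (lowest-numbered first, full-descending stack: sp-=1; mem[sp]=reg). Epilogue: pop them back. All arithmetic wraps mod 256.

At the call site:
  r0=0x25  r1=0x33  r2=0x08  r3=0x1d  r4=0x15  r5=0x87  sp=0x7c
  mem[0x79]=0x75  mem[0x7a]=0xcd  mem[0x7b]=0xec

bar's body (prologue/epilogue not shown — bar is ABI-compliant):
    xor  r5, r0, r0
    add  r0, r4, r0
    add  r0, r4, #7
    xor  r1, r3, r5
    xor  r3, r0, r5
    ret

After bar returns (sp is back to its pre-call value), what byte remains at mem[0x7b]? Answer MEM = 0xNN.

prologue: push r1 → mem[0x7b]=0x33, sp=0x7b
prologue: push r5 → mem[0x7a]=0x87, sp=0x7a
body[0] xor  r5, r0, r0 → r5=0x00
body[1] add  r0, r4, r0 → r0=0x3a
body[2] add  r0, r4, #7 → r0=0x1c
body[3] xor  r1, r3, r5 → r1=0x1d
body[4] xor  r3, r0, r5 → r3=0x1c
epilogue: pop r5=0x87, sp=0x7b
epilogue: pop r1=0x33, sp=0x7c
prologue pushed ['r1', 'r5'] at ['0x7b', '0x7a']

MEM = 0x33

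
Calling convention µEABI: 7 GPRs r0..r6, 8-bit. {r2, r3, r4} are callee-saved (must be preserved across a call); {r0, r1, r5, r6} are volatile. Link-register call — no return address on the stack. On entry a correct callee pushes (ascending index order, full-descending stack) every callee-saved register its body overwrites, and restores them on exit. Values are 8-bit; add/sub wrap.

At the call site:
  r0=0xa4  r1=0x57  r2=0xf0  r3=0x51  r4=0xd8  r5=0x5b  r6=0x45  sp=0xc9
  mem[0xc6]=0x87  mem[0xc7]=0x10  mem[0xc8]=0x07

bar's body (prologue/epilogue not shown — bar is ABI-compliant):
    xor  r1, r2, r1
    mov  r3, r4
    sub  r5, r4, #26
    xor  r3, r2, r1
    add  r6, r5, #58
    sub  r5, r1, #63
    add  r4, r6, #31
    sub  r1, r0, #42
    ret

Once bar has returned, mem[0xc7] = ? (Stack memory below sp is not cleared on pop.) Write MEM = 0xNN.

prologue: push r3 -> mem[0xc8]=0x51, sp=0xc8
prologue: push r4 -> mem[0xc7]=0xd8, sp=0xc7
body[0] xor  r1, r2, r1 -> r1=0xa7
body[1] mov  r3, r4 -> r3=0xd8
body[2] sub  r5, r4, #26 -> r5=0xbe
body[3] xor  r3, r2, r1 -> r3=0x57
body[4] add  r6, r5, #58 -> r6=0xf8
body[5] sub  r5, r1, #63 -> r5=0x68
body[6] add  r4, r6, #31 -> r4=0x17
body[7] sub  r1, r0, #42 -> r1=0x7a
epilogue: pop r4=0xd8, sp=0xc8
epilogue: pop r3=0x51, sp=0xc9
prologue pushed ['r3', 'r4'] at ['0xc8', '0xc7']

MEM = 0xd8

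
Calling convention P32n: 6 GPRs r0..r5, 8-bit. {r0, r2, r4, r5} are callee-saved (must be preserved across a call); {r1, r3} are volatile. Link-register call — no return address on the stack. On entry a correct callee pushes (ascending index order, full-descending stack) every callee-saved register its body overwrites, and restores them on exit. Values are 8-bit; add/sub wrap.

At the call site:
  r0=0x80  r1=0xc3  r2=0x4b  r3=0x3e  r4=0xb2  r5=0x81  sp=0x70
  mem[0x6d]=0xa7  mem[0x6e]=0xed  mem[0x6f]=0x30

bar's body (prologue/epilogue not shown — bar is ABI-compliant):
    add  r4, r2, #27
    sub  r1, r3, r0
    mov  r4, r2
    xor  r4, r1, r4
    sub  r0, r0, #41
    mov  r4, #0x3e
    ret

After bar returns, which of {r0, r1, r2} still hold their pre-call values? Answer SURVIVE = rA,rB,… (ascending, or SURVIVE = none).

prologue: push r0 -> mem[0x6f]=0x80, sp=0x6f
prologue: push r4 -> mem[0x6e]=0xb2, sp=0x6e
body[0] add  r4, r2, #27 -> r4=0x66
body[1] sub  r1, r3, r0 -> r1=0xbe
body[2] mov  r4, r2 -> r4=0x4b
body[3] xor  r4, r1, r4 -> r4=0xf5
body[4] sub  r0, r0, #41 -> r0=0x57
body[5] mov  r4, #0x3e -> r4=0x3e
epilogue: pop r4=0xb2, sp=0x6f
epilogue: pop r0=0x80, sp=0x70
r0: callee-saved, written=True
r1: caller-saved, written=True
r2: callee-saved, written=False

SURVIVE = r0,r2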